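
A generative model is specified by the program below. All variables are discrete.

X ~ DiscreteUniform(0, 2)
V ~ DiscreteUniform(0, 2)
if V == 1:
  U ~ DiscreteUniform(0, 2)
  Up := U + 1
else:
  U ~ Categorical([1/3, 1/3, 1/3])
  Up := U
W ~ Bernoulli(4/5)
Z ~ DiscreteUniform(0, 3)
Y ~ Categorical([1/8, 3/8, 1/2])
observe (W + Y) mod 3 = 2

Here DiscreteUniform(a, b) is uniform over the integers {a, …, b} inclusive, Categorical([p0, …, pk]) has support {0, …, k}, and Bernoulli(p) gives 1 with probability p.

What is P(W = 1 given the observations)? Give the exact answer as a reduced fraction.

P(W = 1 | obs) = 3/4

Enumerate traces; 216 have nonzero weight after conditioning:
  (X=0, V=0, U=0, W=0, Z=0, Y=2) weight 1/1080
  (X=0, V=0, U=0, W=0, Z=1, Y=2) weight 1/1080
  (X=0, V=0, U=0, W=0, Z=2, Y=2) weight 1/1080
  (X=0, V=0, U=0, W=0, Z=3, Y=2) weight 1/1080
  (X=0, V=0, U=0, W=1, Z=0, Y=1) weight 1/360
  (X=0, V=0, U=0, W=1, Z=1, Y=1) weight 1/360
  (X=0, V=0, U=0, W=1, Z=2, Y=1) weight 1/360
  (X=0, V=0, U=0, W=1, Z=3, Y=1) weight 1/360
  … 208 more
Group by W:
  weight(W=0) = 1/10
  weight(W=1) = 3/10
Total weight = 1/10 + 3/10 = 2/5
P(W=0 | obs) = 1/10 / 2/5 = 1/4
P(W=1 | obs) = 3/10 / 2/5 = 3/4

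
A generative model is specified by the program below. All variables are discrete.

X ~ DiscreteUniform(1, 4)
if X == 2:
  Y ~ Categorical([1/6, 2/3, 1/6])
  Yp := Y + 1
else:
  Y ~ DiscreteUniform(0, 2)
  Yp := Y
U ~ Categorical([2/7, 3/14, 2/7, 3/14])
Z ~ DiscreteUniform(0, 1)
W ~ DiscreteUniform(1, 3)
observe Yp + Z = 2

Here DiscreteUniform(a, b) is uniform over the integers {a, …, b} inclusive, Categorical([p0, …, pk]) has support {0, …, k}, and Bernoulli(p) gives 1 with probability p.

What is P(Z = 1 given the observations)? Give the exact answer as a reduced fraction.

P(Z = 1 | obs) = 7/17

Enumerate traces; 96 have nonzero weight after conditioning:
  (X=1, Y=1, U=0, Z=1, W=1) weight 1/252
  (X=1, Y=1, U=0, Z=1, W=2) weight 1/252
  (X=1, Y=1, U=0, Z=1, W=3) weight 1/252
  (X=1, Y=1, U=1, Z=1, W=1) weight 1/336
  (X=1, Y=1, U=1, Z=1, W=2) weight 1/336
  (X=1, Y=1, U=1, Z=1, W=3) weight 1/336
  (X=1, Y=1, U=2, Z=1, W=1) weight 1/252
  (X=1, Y=1, U=2, Z=1, W=2) weight 1/252
  (X=1, Y=2, U=0, Z=0, W=1) weight 1/252
  … 87 more
Group by Z:
  weight(Z=0) = 5/24
  weight(Z=1) = 7/48
Total weight = 5/24 + 7/48 = 17/48
P(Z=0 | obs) = 5/24 / 17/48 = 10/17
P(Z=1 | obs) = 7/48 / 17/48 = 7/17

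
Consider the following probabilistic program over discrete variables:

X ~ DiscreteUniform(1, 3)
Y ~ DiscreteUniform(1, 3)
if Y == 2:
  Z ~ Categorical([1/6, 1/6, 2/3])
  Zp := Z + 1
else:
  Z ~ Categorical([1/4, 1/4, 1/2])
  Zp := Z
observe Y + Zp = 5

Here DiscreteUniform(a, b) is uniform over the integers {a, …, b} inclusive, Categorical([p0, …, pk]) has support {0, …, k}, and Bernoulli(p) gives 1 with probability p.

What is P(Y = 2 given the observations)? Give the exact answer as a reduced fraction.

P(Y = 2 | obs) = 4/7

Enumerate traces; 6 have nonzero weight after conditioning:
  (X=1, Y=2, Z=2) weight 2/27
  (X=1, Y=3, Z=2) weight 1/18
  (X=2, Y=2, Z=2) weight 2/27
  (X=2, Y=3, Z=2) weight 1/18
  (X=3, Y=2, Z=2) weight 2/27
  (X=3, Y=3, Z=2) weight 1/18
Group by Y:
  weight(Y=2) = 2/9
  weight(Y=3) = 1/6
Total weight = 2/9 + 1/6 = 7/18
P(Y=2 | obs) = 2/9 / 7/18 = 4/7
P(Y=3 | obs) = 1/6 / 7/18 = 3/7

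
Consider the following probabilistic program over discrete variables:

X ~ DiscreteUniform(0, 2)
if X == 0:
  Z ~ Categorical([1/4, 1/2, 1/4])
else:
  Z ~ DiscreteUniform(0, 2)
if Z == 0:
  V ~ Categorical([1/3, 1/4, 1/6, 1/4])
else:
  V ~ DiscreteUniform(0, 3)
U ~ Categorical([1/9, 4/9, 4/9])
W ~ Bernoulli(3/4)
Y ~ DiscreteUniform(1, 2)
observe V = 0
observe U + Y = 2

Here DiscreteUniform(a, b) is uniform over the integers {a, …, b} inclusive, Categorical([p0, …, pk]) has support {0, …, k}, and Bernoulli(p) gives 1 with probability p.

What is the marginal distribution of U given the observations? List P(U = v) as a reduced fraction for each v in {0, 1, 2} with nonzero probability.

P(U=0) = 1/5, P(U=1) = 4/5

Enumerate traces; 36 have nonzero weight after conditioning:
  (X=0, Z=0, V=0, U=0, W=0, Y=2) weight 1/2592
  (X=0, Z=0, V=0, U=0, W=1, Y=2) weight 1/864
  (X=0, Z=0, V=0, U=1, W=0, Y=1) weight 1/648
  (X=0, Z=0, V=0, U=1, W=1, Y=1) weight 1/216
  (X=0, Z=1, V=0, U=0, W=0, Y=2) weight 1/1728
  (X=0, Z=1, V=0, U=0, W=1, Y=2) weight 1/576
  (X=0, Z=1, V=0, U=1, W=0, Y=1) weight 1/432
  (X=0, Z=1, V=0, U=1, W=1, Y=1) weight 1/144
  … 28 more
Group by U:
  weight(U=0) = 119/7776
  weight(U=1) = 119/1944
Total weight = 119/7776 + 119/1944 = 595/7776
P(U=0 | obs) = 119/7776 / 595/7776 = 1/5
P(U=1 | obs) = 119/1944 / 595/7776 = 4/5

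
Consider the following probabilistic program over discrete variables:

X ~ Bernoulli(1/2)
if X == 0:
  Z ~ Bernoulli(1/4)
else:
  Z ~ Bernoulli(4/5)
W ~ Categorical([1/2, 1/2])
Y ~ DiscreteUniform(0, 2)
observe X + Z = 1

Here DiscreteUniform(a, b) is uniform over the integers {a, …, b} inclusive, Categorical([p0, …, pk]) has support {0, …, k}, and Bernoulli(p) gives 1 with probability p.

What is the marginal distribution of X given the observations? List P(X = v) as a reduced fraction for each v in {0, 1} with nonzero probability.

Enumerate traces; 12 have nonzero weight after conditioning:
  (X=0, Z=1, W=0, Y=0) weight 1/48
  (X=0, Z=1, W=0, Y=1) weight 1/48
  (X=0, Z=1, W=0, Y=2) weight 1/48
  (X=0, Z=1, W=1, Y=0) weight 1/48
  (X=0, Z=1, W=1, Y=1) weight 1/48
  (X=0, Z=1, W=1, Y=2) weight 1/48
  (X=1, Z=0, W=0, Y=0) weight 1/60
  (X=1, Z=0, W=0, Y=1) weight 1/60
  … 4 more
Group by X:
  weight(X=0) = 1/8
  weight(X=1) = 1/10
Total weight = 1/8 + 1/10 = 9/40
P(X=0 | obs) = 1/8 / 9/40 = 5/9
P(X=1 | obs) = 1/10 / 9/40 = 4/9

P(X=0) = 5/9, P(X=1) = 4/9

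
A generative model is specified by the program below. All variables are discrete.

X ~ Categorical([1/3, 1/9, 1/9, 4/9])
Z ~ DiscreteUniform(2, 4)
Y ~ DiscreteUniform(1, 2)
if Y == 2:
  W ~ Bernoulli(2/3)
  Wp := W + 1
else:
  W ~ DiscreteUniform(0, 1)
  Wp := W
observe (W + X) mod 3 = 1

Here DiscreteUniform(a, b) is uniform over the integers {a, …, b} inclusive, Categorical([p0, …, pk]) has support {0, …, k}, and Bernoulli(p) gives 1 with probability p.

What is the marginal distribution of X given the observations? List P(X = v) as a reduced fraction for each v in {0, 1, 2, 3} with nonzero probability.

P(X=0) = 7/18, P(X=1) = 5/54, P(X=3) = 14/27

Enumerate traces; 18 have nonzero weight after conditioning:
  (X=0, Z=2, Y=1, W=1) weight 1/36
  (X=0, Z=2, Y=2, W=1) weight 1/27
  (X=0, Z=3, Y=1, W=1) weight 1/36
  (X=0, Z=3, Y=2, W=1) weight 1/27
  (X=0, Z=4, Y=1, W=1) weight 1/36
  (X=0, Z=4, Y=2, W=1) weight 1/27
  (X=1, Z=2, Y=1, W=0) weight 1/108
  (X=1, Z=2, Y=2, W=0) weight 1/162
  (X=3, Z=2, Y=1, W=1) weight 1/27
  … 9 more
Group by X:
  weight(X=0) = 7/36
  weight(X=1) = 5/108
  weight(X=3) = 7/27
Total weight = 7/36 + 5/108 + 7/27 = 1/2
P(X=0 | obs) = 7/36 / 1/2 = 7/18
P(X=1 | obs) = 5/108 / 1/2 = 5/54
P(X=3 | obs) = 7/27 / 1/2 = 14/27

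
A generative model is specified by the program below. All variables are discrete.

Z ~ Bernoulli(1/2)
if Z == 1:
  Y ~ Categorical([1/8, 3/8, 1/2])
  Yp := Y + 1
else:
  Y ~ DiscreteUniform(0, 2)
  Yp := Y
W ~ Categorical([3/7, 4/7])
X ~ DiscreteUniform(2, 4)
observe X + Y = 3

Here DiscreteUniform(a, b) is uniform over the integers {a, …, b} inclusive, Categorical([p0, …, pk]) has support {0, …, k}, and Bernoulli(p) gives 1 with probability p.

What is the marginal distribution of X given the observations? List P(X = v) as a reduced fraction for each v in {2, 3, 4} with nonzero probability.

P(X=2) = 17/28, P(X=3) = 11/28

Enumerate traces; 8 have nonzero weight after conditioning:
  (Z=0, Y=0, W=0, X=3) weight 1/42
  (Z=0, Y=0, W=1, X=3) weight 2/63
  (Z=0, Y=1, W=0, X=2) weight 1/42
  (Z=0, Y=1, W=1, X=2) weight 2/63
  (Z=1, Y=0, W=0, X=3) weight 1/112
  (Z=1, Y=0, W=1, X=3) weight 1/84
  (Z=1, Y=1, W=0, X=2) weight 3/112
  (Z=1, Y=1, W=1, X=2) weight 1/28
Group by X:
  weight(X=2) = 17/144
  weight(X=3) = 11/144
Total weight = 17/144 + 11/144 = 7/36
P(X=2 | obs) = 17/144 / 7/36 = 17/28
P(X=3 | obs) = 11/144 / 7/36 = 11/28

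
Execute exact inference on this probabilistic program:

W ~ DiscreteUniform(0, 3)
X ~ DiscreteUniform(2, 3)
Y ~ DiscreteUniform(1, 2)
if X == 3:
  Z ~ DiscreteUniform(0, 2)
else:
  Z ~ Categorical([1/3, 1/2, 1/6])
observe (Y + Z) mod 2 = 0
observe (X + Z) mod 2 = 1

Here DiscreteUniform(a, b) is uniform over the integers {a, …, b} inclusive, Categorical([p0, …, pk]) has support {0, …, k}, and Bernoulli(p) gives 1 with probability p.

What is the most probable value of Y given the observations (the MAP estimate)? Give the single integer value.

Enumerate traces; 12 have nonzero weight after conditioning:
  (W=0, X=2, Y=1, Z=1) weight 1/32
  (W=0, X=3, Y=2, Z=0) weight 1/48
  (W=0, X=3, Y=2, Z=2) weight 1/48
  (W=1, X=2, Y=1, Z=1) weight 1/32
  (W=1, X=3, Y=2, Z=0) weight 1/48
  (W=1, X=3, Y=2, Z=2) weight 1/48
  (W=2, X=2, Y=1, Z=1) weight 1/32
  (W=2, X=3, Y=2, Z=0) weight 1/48
  … 4 more
Group by Y:
  weight(Y=1) = 1/8
  weight(Y=2) = 1/6
Total weight = 1/8 + 1/6 = 7/24
P(Y=1 | obs) = 1/8 / 7/24 = 3/7
P(Y=2 | obs) = 1/6 / 7/24 = 4/7
argmax = 2

argmax_v P(Y = v | obs) = 2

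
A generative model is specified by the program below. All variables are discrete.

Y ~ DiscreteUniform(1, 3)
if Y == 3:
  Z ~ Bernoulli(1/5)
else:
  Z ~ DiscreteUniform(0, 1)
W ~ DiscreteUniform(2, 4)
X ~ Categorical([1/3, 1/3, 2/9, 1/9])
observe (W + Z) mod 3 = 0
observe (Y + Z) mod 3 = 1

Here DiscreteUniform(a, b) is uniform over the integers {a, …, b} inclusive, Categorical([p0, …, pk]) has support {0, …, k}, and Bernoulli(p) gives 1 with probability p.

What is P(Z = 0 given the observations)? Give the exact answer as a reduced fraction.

P(Z = 0 | obs) = 5/7

Enumerate traces; 8 have nonzero weight after conditioning:
  (Y=1, Z=0, W=3, X=0) weight 1/54
  (Y=1, Z=0, W=3, X=1) weight 1/54
  (Y=1, Z=0, W=3, X=2) weight 1/81
  (Y=1, Z=0, W=3, X=3) weight 1/162
  (Y=3, Z=1, W=2, X=0) weight 1/135
  (Y=3, Z=1, W=2, X=1) weight 1/135
  (Y=3, Z=1, W=2, X=2) weight 2/405
  (Y=3, Z=1, W=2, X=3) weight 1/405
Group by Z:
  weight(Z=0) = 1/18
  weight(Z=1) = 1/45
Total weight = 1/18 + 1/45 = 7/90
P(Z=0 | obs) = 1/18 / 7/90 = 5/7
P(Z=1 | obs) = 1/45 / 7/90 = 2/7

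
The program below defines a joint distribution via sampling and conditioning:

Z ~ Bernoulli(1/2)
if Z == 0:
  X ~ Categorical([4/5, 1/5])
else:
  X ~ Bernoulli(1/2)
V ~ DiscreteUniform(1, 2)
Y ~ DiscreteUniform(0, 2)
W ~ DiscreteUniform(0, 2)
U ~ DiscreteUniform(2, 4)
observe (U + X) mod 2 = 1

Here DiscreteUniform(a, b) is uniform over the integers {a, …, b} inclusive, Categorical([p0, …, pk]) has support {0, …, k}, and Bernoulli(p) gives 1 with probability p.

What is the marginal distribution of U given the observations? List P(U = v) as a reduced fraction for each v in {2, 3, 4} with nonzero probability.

P(U=2) = 7/27, P(U=3) = 13/27, P(U=4) = 7/27

Enumerate traces; 108 have nonzero weight after conditioning:
  (Z=0, X=0, V=1, Y=0, W=0, U=3) weight 1/135
  (Z=0, X=0, V=1, Y=0, W=1, U=3) weight 1/135
  (Z=0, X=0, V=1, Y=0, W=2, U=3) weight 1/135
  (Z=0, X=0, V=1, Y=1, W=0, U=3) weight 1/135
  (Z=0, X=0, V=1, Y=1, W=1, U=3) weight 1/135
  (Z=0, X=0, V=1, Y=1, W=2, U=3) weight 1/135
  (Z=0, X=0, V=1, Y=2, W=0, U=3) weight 1/135
  (Z=0, X=0, V=1, Y=2, W=1, U=3) weight 1/135
  (Z=0, X=1, V=1, Y=0, W=0, U=2) weight 1/540
  (Z=0, X=1, V=1, Y=0, W=0, U=4) weight 1/540
  … 98 more
Group by U:
  weight(U=2) = 7/60
  weight(U=3) = 13/60
  weight(U=4) = 7/60
Total weight = 7/60 + 13/60 + 7/60 = 9/20
P(U=2 | obs) = 7/60 / 9/20 = 7/27
P(U=3 | obs) = 13/60 / 9/20 = 13/27
P(U=4 | obs) = 7/60 / 9/20 = 7/27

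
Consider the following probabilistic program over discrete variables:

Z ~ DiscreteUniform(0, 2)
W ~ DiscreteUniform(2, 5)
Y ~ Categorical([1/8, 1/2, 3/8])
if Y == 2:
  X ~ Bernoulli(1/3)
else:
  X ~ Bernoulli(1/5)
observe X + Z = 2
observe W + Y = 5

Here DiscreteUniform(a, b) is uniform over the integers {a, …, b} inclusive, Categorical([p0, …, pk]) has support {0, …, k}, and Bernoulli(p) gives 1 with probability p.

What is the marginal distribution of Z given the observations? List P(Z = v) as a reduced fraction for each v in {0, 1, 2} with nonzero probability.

P(Z=1) = 1/4, P(Z=2) = 3/4

Enumerate traces; 6 have nonzero weight after conditioning:
  (Z=1, W=3, Y=2, X=1) weight 1/96
  (Z=1, W=4, Y=1, X=1) weight 1/120
  (Z=1, W=5, Y=0, X=1) weight 1/480
  (Z=2, W=3, Y=2, X=0) weight 1/48
  (Z=2, W=4, Y=1, X=0) weight 1/30
  (Z=2, W=5, Y=0, X=0) weight 1/120
Group by Z:
  weight(Z=1) = 1/48
  weight(Z=2) = 1/16
Total weight = 1/48 + 1/16 = 1/12
P(Z=1 | obs) = 1/48 / 1/12 = 1/4
P(Z=2 | obs) = 1/16 / 1/12 = 3/4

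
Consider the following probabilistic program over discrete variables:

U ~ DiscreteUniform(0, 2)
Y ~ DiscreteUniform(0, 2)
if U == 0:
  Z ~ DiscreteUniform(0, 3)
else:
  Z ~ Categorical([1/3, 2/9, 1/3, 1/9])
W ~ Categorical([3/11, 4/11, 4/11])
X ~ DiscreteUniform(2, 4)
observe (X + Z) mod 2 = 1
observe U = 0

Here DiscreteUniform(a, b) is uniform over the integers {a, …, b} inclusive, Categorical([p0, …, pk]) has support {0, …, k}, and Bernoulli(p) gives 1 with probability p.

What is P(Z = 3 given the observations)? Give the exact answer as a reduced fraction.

P(Z = 3 | obs) = 1/3

Enumerate traces; 54 have nonzero weight after conditioning:
  (U=0, Y=0, Z=0, W=0, X=3) weight 1/396
  (U=0, Y=0, Z=0, W=1, X=3) weight 1/297
  (U=0, Y=0, Z=0, W=2, X=3) weight 1/297
  (U=0, Y=0, Z=1, W=0, X=2) weight 1/396
  (U=0, Y=0, Z=1, W=0, X=4) weight 1/396
  (U=0, Y=0, Z=1, W=1, X=2) weight 1/297
  (U=0, Y=0, Z=1, W=1, X=4) weight 1/297
  (U=0, Y=0, Z=1, W=2, X=2) weight 1/297
  (U=0, Y=0, Z=2, W=0, X=3) weight 1/396
  (U=0, Y=0, Z=3, W=0, X=2) weight 1/396
  … 44 more
Group by Z:
  weight(Z=0) = 1/36
  weight(Z=1) = 1/18
  weight(Z=2) = 1/36
  weight(Z=3) = 1/18
Total weight = 1/36 + 1/18 + 1/36 + 1/18 = 1/6
P(Z=0 | obs) = 1/36 / 1/6 = 1/6
P(Z=1 | obs) = 1/18 / 1/6 = 1/3
P(Z=2 | obs) = 1/36 / 1/6 = 1/6
P(Z=3 | obs) = 1/18 / 1/6 = 1/3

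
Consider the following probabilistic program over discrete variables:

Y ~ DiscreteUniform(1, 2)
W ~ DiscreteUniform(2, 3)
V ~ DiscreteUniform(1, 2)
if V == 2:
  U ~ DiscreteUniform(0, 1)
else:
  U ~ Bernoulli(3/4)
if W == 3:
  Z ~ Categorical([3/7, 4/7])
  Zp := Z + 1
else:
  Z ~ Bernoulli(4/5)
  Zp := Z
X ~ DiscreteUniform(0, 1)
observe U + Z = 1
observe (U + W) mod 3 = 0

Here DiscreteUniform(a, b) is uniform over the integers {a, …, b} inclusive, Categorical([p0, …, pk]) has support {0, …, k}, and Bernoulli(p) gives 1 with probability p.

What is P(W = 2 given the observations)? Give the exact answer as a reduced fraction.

P(W = 2 | obs) = 7/19

Enumerate traces; 16 have nonzero weight after conditioning:
  (Y=1, W=2, V=1, U=1, Z=0, X=0) weight 3/320
  (Y=1, W=2, V=1, U=1, Z=0, X=1) weight 3/320
  (Y=1, W=2, V=2, U=1, Z=0, X=0) weight 1/160
  (Y=1, W=2, V=2, U=1, Z=0, X=1) weight 1/160
  (Y=1, W=3, V=1, U=0, Z=1, X=0) weight 1/112
  (Y=1, W=3, V=1, U=0, Z=1, X=1) weight 1/112
  (Y=1, W=3, V=2, U=0, Z=1, X=0) weight 1/56
  (Y=1, W=3, V=2, U=0, Z=1, X=1) weight 1/56
  … 8 more
Group by W:
  weight(W=2) = 1/16
  weight(W=3) = 3/28
Total weight = 1/16 + 3/28 = 19/112
P(W=2 | obs) = 1/16 / 19/112 = 7/19
P(W=3 | obs) = 3/28 / 19/112 = 12/19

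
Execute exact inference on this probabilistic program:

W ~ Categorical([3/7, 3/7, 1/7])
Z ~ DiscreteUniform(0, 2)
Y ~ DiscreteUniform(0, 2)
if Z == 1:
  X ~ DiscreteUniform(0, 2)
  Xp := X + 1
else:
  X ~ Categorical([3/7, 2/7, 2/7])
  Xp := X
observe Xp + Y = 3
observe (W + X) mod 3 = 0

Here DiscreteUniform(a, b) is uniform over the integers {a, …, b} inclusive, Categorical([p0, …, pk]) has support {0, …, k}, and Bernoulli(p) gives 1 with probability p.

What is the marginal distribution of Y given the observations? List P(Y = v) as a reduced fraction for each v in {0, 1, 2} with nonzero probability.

P(Y=0) = 21/97, P(Y=1) = 43/97, P(Y=2) = 33/97

Enumerate traces; 7 have nonzero weight after conditioning:
  (W=0, Z=1, Y=2, X=0) weight 1/63
  (W=1, Z=0, Y=1, X=2) weight 2/147
  (W=1, Z=1, Y=0, X=2) weight 1/63
  (W=1, Z=2, Y=1, X=2) weight 2/147
  (W=2, Z=0, Y=2, X=1) weight 2/441
  (W=2, Z=1, Y=1, X=1) weight 1/189
  (W=2, Z=2, Y=2, X=1) weight 2/441
Group by Y:
  weight(Y=0) = 1/63
  weight(Y=1) = 43/1323
  weight(Y=2) = 11/441
Total weight = 1/63 + 43/1323 + 11/441 = 97/1323
P(Y=0 | obs) = 1/63 / 97/1323 = 21/97
P(Y=1 | obs) = 43/1323 / 97/1323 = 43/97
P(Y=2 | obs) = 11/441 / 97/1323 = 33/97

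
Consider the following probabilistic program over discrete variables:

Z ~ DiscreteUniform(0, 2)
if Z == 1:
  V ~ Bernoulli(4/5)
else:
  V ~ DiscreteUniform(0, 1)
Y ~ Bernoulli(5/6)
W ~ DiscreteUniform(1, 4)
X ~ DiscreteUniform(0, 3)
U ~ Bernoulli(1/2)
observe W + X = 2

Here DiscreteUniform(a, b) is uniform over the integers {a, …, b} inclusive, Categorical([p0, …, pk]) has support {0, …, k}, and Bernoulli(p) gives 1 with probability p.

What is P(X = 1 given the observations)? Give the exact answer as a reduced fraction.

P(X = 1 | obs) = 1/2

Enumerate traces; 48 have nonzero weight after conditioning:
  (Z=0, V=0, Y=0, W=1, X=1, U=0) weight 1/1152
  (Z=0, V=0, Y=0, W=1, X=1, U=1) weight 1/1152
  (Z=0, V=0, Y=0, W=2, X=0, U=0) weight 1/1152
  (Z=0, V=0, Y=0, W=2, X=0, U=1) weight 1/1152
  (Z=0, V=0, Y=1, W=1, X=1, U=0) weight 5/1152
  (Z=0, V=0, Y=1, W=1, X=1, U=1) weight 5/1152
  (Z=0, V=0, Y=1, W=2, X=0, U=0) weight 5/1152
  (Z=0, V=0, Y=1, W=2, X=0, U=1) weight 5/1152
  … 40 more
Group by X:
  weight(X=0) = 1/16
  weight(X=1) = 1/16
Total weight = 1/16 + 1/16 = 1/8
P(X=0 | obs) = 1/16 / 1/8 = 1/2
P(X=1 | obs) = 1/16 / 1/8 = 1/2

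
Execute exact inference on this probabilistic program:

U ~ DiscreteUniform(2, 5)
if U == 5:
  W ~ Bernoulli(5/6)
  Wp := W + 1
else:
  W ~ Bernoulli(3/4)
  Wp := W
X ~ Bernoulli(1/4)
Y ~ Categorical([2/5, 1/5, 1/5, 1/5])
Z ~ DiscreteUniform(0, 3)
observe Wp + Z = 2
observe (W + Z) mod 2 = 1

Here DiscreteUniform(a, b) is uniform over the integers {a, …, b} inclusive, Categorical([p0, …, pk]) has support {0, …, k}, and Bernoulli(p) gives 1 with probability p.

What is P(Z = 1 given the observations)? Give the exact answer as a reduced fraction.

Enumerate traces; 16 have nonzero weight after conditioning:
  (U=5, W=0, X=0, Y=0, Z=1) weight 1/320
  (U=5, W=0, X=0, Y=1, Z=1) weight 1/640
  (U=5, W=0, X=0, Y=2, Z=1) weight 1/640
  (U=5, W=0, X=0, Y=3, Z=1) weight 1/640
  (U=5, W=0, X=1, Y=0, Z=1) weight 1/960
  (U=5, W=0, X=1, Y=1, Z=1) weight 1/1920
  (U=5, W=0, X=1, Y=2, Z=1) weight 1/1920
  (U=5, W=0, X=1, Y=3, Z=1) weight 1/1920
  (U=5, W=1, X=0, Y=0, Z=0) weight 1/64
  … 7 more
Group by Z:
  weight(Z=0) = 5/96
  weight(Z=1) = 1/96
Total weight = 5/96 + 1/96 = 1/16
P(Z=0 | obs) = 5/96 / 1/16 = 5/6
P(Z=1 | obs) = 1/96 / 1/16 = 1/6

P(Z = 1 | obs) = 1/6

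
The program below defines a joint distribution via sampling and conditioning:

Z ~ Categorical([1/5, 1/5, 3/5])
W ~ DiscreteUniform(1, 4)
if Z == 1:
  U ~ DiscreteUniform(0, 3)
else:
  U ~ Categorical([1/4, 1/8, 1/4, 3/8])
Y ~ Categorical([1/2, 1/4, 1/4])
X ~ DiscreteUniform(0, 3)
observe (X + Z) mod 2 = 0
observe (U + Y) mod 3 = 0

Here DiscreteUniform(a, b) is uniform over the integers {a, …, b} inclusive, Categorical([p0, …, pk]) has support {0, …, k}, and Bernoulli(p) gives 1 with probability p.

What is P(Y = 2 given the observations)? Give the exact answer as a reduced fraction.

P(Y = 2 | obs) = 3/32

Enumerate traces; 96 have nonzero weight after conditioning:
  (Z=0, W=1, U=0, Y=0, X=0) weight 1/640
  (Z=0, W=1, U=0, Y=0, X=2) weight 1/640
  (Z=0, W=1, U=1, Y=2, X=0) weight 1/2560
  (Z=0, W=1, U=1, Y=2, X=2) weight 1/2560
  (Z=0, W=1, U=2, Y=1, X=0) weight 1/1280
  (Z=0, W=1, U=2, Y=1, X=2) weight 1/1280
  (Z=0, W=1, U=3, Y=0, X=0) weight 3/1280
  (Z=0, W=1, U=3, Y=0, X=2) weight 3/1280
  … 88 more
Group by Y:
  weight(Y=0) = 3/20
  weight(Y=1) = 1/32
  weight(Y=2) = 3/160
Total weight = 3/20 + 1/32 + 3/160 = 1/5
P(Y=0 | obs) = 3/20 / 1/5 = 3/4
P(Y=1 | obs) = 1/32 / 1/5 = 5/32
P(Y=2 | obs) = 3/160 / 1/5 = 3/32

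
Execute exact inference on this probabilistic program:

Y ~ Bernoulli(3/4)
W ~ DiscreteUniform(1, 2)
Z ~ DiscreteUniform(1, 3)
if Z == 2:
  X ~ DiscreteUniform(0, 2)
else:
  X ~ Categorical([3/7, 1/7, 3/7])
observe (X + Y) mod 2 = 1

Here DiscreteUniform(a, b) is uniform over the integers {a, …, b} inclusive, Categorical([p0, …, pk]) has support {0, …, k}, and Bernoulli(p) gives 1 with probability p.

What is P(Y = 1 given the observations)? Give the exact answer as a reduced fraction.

Enumerate traces; 18 have nonzero weight after conditioning:
  (Y=0, W=1, Z=1, X=1) weight 1/168
  (Y=0, W=1, Z=2, X=1) weight 1/72
  (Y=0, W=1, Z=3, X=1) weight 1/168
  (Y=0, W=2, Z=1, X=1) weight 1/168
  (Y=0, W=2, Z=2, X=1) weight 1/72
  (Y=0, W=2, Z=3, X=1) weight 1/168
  (Y=1, W=1, Z=1, X=0) weight 3/56
  (Y=1, W=1, Z=1, X=2) weight 3/56
  … 10 more
Group by Y:
  weight(Y=0) = 13/252
  weight(Y=1) = 25/42
Total weight = 13/252 + 25/42 = 163/252
P(Y=0 | obs) = 13/252 / 163/252 = 13/163
P(Y=1 | obs) = 25/42 / 163/252 = 150/163

P(Y = 1 | obs) = 150/163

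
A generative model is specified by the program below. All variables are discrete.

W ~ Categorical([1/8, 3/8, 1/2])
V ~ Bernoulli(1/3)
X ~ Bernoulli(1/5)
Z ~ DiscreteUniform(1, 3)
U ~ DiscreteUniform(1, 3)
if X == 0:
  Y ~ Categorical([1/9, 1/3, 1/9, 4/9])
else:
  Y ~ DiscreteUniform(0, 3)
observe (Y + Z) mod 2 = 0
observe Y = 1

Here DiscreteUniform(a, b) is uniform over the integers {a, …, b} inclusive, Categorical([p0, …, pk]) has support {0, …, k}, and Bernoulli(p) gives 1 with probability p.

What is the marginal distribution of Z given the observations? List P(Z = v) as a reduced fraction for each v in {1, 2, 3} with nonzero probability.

Enumerate traces; 72 have nonzero weight after conditioning:
  (W=0, V=0, X=0, Z=1, U=1, Y=1) weight 1/405
  (W=0, V=0, X=0, Z=1, U=2, Y=1) weight 1/405
  (W=0, V=0, X=0, Z=1, U=3, Y=1) weight 1/405
  (W=0, V=0, X=0, Z=3, U=1, Y=1) weight 1/405
  (W=0, V=0, X=0, Z=3, U=2, Y=1) weight 1/405
  (W=0, V=0, X=0, Z=3, U=3, Y=1) weight 1/405
  (W=0, V=0, X=1, Z=1, U=1, Y=1) weight 1/2160
  (W=0, V=0, X=1, Z=1, U=2, Y=1) weight 1/2160
  … 64 more
Group by Z:
  weight(Z=1) = 19/180
  weight(Z=3) = 19/180
Total weight = 19/180 + 19/180 = 19/90
P(Z=1 | obs) = 19/180 / 19/90 = 1/2
P(Z=3 | obs) = 19/180 / 19/90 = 1/2

P(Z=1) = 1/2, P(Z=3) = 1/2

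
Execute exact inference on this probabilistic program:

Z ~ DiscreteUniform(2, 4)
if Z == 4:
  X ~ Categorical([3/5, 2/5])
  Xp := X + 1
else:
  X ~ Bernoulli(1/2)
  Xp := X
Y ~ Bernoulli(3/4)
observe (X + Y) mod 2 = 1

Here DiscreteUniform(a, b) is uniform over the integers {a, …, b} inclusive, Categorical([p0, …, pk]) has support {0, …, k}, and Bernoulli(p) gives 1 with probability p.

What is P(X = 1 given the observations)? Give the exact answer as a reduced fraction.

P(X = 1 | obs) = 7/31

Enumerate traces; 6 have nonzero weight after conditioning:
  (Z=2, X=0, Y=1) weight 1/8
  (Z=2, X=1, Y=0) weight 1/24
  (Z=3, X=0, Y=1) weight 1/8
  (Z=3, X=1, Y=0) weight 1/24
  (Z=4, X=0, Y=1) weight 3/20
  (Z=4, X=1, Y=0) weight 1/30
Group by X:
  weight(X=0) = 2/5
  weight(X=1) = 7/60
Total weight = 2/5 + 7/60 = 31/60
P(X=0 | obs) = 2/5 / 31/60 = 24/31
P(X=1 | obs) = 7/60 / 31/60 = 7/31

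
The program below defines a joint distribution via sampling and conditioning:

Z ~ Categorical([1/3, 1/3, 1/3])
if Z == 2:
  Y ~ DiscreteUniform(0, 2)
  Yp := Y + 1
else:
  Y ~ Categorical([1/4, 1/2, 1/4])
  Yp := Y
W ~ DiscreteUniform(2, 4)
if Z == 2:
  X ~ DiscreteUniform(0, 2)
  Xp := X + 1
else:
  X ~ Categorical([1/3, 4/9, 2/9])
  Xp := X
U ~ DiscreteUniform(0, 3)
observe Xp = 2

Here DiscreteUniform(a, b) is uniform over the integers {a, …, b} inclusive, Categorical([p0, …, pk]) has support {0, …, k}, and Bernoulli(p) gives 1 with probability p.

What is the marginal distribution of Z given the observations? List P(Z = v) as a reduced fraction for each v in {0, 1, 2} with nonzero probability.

Enumerate traces; 108 have nonzero weight after conditioning:
  (Z=0, Y=0, W=2, X=2, U=0) weight 1/648
  (Z=0, Y=0, W=2, X=2, U=1) weight 1/648
  (Z=0, Y=0, W=2, X=2, U=2) weight 1/648
  (Z=0, Y=0, W=2, X=2, U=3) weight 1/648
  (Z=0, Y=0, W=3, X=2, U=0) weight 1/648
  (Z=0, Y=0, W=3, X=2, U=1) weight 1/648
  (Z=0, Y=0, W=3, X=2, U=2) weight 1/648
  (Z=0, Y=0, W=3, X=2, U=3) weight 1/648
  (Z=1, Y=0, W=2, X=2, U=0) weight 1/648
  (Z=2, Y=0, W=2, X=1, U=0) weight 1/324
  … 98 more
Group by Z:
  weight(Z=0) = 2/27
  weight(Z=1) = 2/27
  weight(Z=2) = 1/9
Total weight = 2/27 + 2/27 + 1/9 = 7/27
P(Z=0 | obs) = 2/27 / 7/27 = 2/7
P(Z=1 | obs) = 2/27 / 7/27 = 2/7
P(Z=2 | obs) = 1/9 / 7/27 = 3/7

P(Z=0) = 2/7, P(Z=1) = 2/7, P(Z=2) = 3/7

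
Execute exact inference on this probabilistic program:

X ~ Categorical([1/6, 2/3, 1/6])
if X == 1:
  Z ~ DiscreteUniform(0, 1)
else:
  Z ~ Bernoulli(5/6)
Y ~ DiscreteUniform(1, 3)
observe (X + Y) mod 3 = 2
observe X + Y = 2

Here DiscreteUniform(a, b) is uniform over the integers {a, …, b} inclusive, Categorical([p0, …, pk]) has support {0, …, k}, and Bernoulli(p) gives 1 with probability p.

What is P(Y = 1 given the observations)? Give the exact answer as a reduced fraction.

Enumerate traces; 4 have nonzero weight after conditioning:
  (X=0, Z=0, Y=2) weight 1/108
  (X=0, Z=1, Y=2) weight 5/108
  (X=1, Z=0, Y=1) weight 1/9
  (X=1, Z=1, Y=1) weight 1/9
Group by Y:
  weight(Y=1) = 2/9
  weight(Y=2) = 1/18
Total weight = 2/9 + 1/18 = 5/18
P(Y=1 | obs) = 2/9 / 5/18 = 4/5
P(Y=2 | obs) = 1/18 / 5/18 = 1/5

P(Y = 1 | obs) = 4/5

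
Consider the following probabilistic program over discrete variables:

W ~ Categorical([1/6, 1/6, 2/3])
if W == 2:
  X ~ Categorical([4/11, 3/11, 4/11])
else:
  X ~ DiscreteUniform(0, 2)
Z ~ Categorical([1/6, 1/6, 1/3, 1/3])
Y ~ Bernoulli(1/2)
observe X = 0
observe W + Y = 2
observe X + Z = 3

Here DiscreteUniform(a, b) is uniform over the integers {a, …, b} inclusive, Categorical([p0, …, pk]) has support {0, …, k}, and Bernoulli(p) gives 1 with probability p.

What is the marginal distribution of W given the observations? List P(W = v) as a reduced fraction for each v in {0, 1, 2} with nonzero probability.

P(W=1) = 11/59, P(W=2) = 48/59

Enumerate traces; 2 have nonzero weight after conditioning:
  (W=1, X=0, Z=3, Y=1) weight 1/108
  (W=2, X=0, Z=3, Y=0) weight 4/99
Group by W:
  weight(W=1) = 1/108
  weight(W=2) = 4/99
Total weight = 1/108 + 4/99 = 59/1188
P(W=1 | obs) = 1/108 / 59/1188 = 11/59
P(W=2 | obs) = 4/99 / 59/1188 = 48/59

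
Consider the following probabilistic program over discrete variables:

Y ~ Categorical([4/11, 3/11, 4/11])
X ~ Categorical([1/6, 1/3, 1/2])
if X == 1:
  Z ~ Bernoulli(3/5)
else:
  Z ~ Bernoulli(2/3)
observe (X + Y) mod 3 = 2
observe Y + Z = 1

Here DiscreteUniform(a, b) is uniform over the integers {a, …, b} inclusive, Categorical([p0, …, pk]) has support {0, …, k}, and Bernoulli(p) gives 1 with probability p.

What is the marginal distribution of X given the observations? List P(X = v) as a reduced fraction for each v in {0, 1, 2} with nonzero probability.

Enumerate traces; 2 have nonzero weight after conditioning:
  (Y=0, X=2, Z=1) weight 4/33
  (Y=1, X=1, Z=0) weight 2/55
Group by X:
  weight(X=1) = 2/55
  weight(X=2) = 4/33
Total weight = 2/55 + 4/33 = 26/165
P(X=1 | obs) = 2/55 / 26/165 = 3/13
P(X=2 | obs) = 4/33 / 26/165 = 10/13

P(X=1) = 3/13, P(X=2) = 10/13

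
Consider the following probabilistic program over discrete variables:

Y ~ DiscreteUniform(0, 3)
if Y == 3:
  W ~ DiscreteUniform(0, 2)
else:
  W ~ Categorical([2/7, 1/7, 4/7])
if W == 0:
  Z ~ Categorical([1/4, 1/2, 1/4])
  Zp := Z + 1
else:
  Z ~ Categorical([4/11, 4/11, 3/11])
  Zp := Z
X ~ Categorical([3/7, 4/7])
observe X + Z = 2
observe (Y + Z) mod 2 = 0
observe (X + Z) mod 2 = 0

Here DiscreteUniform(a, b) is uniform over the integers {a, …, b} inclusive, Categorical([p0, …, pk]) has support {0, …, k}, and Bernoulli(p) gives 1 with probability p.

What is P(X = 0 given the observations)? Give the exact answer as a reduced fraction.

Enumerate traces; 12 have nonzero weight after conditioning:
  (Y=0, W=0, Z=2, X=0) weight 3/392
  (Y=0, W=1, Z=2, X=0) weight 9/2156
  (Y=0, W=2, Z=2, X=0) weight 9/539
  (Y=1, W=0, Z=1, X=1) weight 1/49
  (Y=1, W=1, Z=1, X=1) weight 4/539
  (Y=1, W=2, Z=1, X=1) weight 16/539
  (Y=2, W=0, Z=2, X=0) weight 3/392
  (Y=2, W=1, Z=2, X=0) weight 9/2156
  … 4 more
Group by X:
  weight(X=0) = 123/2156
  weight(X=1) = 125/1078
Total weight = 123/2156 + 125/1078 = 373/2156
P(X=0 | obs) = 123/2156 / 373/2156 = 123/373
P(X=1 | obs) = 125/1078 / 373/2156 = 250/373

P(X = 0 | obs) = 123/373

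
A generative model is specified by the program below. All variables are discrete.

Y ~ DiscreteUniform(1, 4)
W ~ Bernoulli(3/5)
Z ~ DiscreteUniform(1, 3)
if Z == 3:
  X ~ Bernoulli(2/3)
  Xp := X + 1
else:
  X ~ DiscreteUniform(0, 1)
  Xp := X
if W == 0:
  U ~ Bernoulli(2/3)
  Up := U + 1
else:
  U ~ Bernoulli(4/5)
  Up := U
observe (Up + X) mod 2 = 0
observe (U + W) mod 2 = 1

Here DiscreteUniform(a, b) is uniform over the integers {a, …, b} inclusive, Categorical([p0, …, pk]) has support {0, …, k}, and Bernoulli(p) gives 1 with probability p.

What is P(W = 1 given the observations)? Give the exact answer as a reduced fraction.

P(W = 1 | obs) = 9/29

Enumerate traces; 24 have nonzero weight after conditioning:
  (Y=1, W=0, Z=1, X=0, U=1) weight 1/90
  (Y=1, W=0, Z=2, X=0, U=1) weight 1/90
  (Y=1, W=0, Z=3, X=0, U=1) weight 1/135
  (Y=1, W=1, Z=1, X=0, U=0) weight 1/200
  (Y=1, W=1, Z=2, X=0, U=0) weight 1/200
  (Y=1, W=1, Z=3, X=0, U=0) weight 1/300
  (Y=2, W=0, Z=1, X=0, U=1) weight 1/90
  (Y=2, W=0, Z=2, X=0, U=1) weight 1/90
  … 16 more
Group by W:
  weight(W=0) = 16/135
  weight(W=1) = 4/75
Total weight = 16/135 + 4/75 = 116/675
P(W=0 | obs) = 16/135 / 116/675 = 20/29
P(W=1 | obs) = 4/75 / 116/675 = 9/29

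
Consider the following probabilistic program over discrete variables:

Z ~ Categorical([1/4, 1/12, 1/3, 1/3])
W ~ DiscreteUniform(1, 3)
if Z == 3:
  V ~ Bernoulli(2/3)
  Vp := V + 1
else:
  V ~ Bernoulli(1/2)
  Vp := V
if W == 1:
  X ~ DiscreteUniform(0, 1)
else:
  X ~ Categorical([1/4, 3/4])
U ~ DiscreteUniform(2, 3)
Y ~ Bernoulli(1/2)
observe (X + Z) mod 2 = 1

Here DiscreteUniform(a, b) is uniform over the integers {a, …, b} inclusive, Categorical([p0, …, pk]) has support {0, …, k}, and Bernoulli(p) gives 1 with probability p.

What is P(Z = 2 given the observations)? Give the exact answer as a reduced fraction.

P(Z = 2 | obs) = 8/19

Enumerate traces; 96 have nonzero weight after conditioning:
  (Z=0, W=1, V=0, X=1, U=2, Y=0) weight 1/192
  (Z=0, W=1, V=0, X=1, U=2, Y=1) weight 1/192
  (Z=0, W=1, V=0, X=1, U=3, Y=0) weight 1/192
  (Z=0, W=1, V=0, X=1, U=3, Y=1) weight 1/192
  (Z=0, W=1, V=1, X=1, U=2, Y=0) weight 1/192
  (Z=0, W=1, V=1, X=1, U=2, Y=1) weight 1/192
  (Z=0, W=1, V=1, X=1, U=3, Y=0) weight 1/192
  (Z=0, W=1, V=1, X=1, U=3, Y=1) weight 1/192
  (Z=1, W=1, V=0, X=0, U=2, Y=0) weight 1/576
  (Z=2, W=1, V=0, X=1, U=2, Y=0) weight 1/144
  … 86 more
Group by Z:
  weight(Z=0) = 1/6
  weight(Z=1) = 1/36
  weight(Z=2) = 2/9
  weight(Z=3) = 1/9
Total weight = 1/6 + 1/36 + 2/9 + 1/9 = 19/36
P(Z=0 | obs) = 1/6 / 19/36 = 6/19
P(Z=1 | obs) = 1/36 / 19/36 = 1/19
P(Z=2 | obs) = 2/9 / 19/36 = 8/19
P(Z=3 | obs) = 1/9 / 19/36 = 4/19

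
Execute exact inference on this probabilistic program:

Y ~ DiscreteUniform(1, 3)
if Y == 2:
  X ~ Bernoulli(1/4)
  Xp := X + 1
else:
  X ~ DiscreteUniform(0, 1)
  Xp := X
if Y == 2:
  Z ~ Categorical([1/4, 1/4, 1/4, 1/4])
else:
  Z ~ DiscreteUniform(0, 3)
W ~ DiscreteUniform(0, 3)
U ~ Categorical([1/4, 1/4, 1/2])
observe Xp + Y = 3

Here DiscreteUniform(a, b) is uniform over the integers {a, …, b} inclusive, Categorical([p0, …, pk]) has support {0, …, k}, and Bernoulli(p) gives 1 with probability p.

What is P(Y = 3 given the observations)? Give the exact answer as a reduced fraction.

P(Y = 3 | obs) = 2/5

Enumerate traces; 96 have nonzero weight after conditioning:
  (Y=2, X=0, Z=0, W=0, U=0) weight 1/256
  (Y=2, X=0, Z=0, W=0, U=1) weight 1/256
  (Y=2, X=0, Z=0, W=0, U=2) weight 1/128
  (Y=2, X=0, Z=0, W=1, U=0) weight 1/256
  (Y=2, X=0, Z=0, W=1, U=1) weight 1/256
  (Y=2, X=0, Z=0, W=1, U=2) weight 1/128
  (Y=2, X=0, Z=0, W=2, U=0) weight 1/256
  (Y=2, X=0, Z=0, W=2, U=1) weight 1/256
  (Y=3, X=0, Z=0, W=0, U=0) weight 1/384
  … 87 more
Group by Y:
  weight(Y=2) = 1/4
  weight(Y=3) = 1/6
Total weight = 1/4 + 1/6 = 5/12
P(Y=2 | obs) = 1/4 / 5/12 = 3/5
P(Y=3 | obs) = 1/6 / 5/12 = 2/5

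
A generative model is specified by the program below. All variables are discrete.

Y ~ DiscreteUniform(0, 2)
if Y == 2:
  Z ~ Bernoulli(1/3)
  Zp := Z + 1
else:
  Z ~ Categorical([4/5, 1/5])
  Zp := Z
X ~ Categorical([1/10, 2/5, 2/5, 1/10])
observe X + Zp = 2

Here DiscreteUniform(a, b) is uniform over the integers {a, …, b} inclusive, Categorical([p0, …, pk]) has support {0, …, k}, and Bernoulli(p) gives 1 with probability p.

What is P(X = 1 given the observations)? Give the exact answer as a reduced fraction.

Enumerate traces; 6 have nonzero weight after conditioning:
  (Y=0, Z=0, X=2) weight 8/75
  (Y=0, Z=1, X=1) weight 2/75
  (Y=1, Z=0, X=2) weight 8/75
  (Y=1, Z=1, X=1) weight 2/75
  (Y=2, Z=0, X=1) weight 4/45
  (Y=2, Z=1, X=0) weight 1/90
Group by X:
  weight(X=0) = 1/90
  weight(X=1) = 32/225
  weight(X=2) = 16/75
Total weight = 1/90 + 32/225 + 16/75 = 11/30
P(X=0 | obs) = 1/90 / 11/30 = 1/33
P(X=1 | obs) = 32/225 / 11/30 = 64/165
P(X=2 | obs) = 16/75 / 11/30 = 32/55

P(X = 1 | obs) = 64/165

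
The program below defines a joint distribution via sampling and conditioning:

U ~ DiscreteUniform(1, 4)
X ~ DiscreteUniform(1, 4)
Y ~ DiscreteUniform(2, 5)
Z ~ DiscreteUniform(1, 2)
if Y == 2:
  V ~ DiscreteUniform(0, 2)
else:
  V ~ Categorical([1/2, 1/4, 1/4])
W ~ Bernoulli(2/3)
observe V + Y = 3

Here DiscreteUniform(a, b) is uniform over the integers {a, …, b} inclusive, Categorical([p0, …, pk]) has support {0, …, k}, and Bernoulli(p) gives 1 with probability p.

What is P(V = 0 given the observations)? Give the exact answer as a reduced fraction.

Enumerate traces; 128 have nonzero weight after conditioning:
  (U=1, X=1, Y=2, Z=1, V=1, W=0) weight 1/1152
  (U=1, X=1, Y=2, Z=1, V=1, W=1) weight 1/576
  (U=1, X=1, Y=2, Z=2, V=1, W=0) weight 1/1152
  (U=1, X=1, Y=2, Z=2, V=1, W=1) weight 1/576
  (U=1, X=1, Y=3, Z=1, V=0, W=0) weight 1/768
  (U=1, X=1, Y=3, Z=1, V=0, W=1) weight 1/384
  (U=1, X=1, Y=3, Z=2, V=0, W=0) weight 1/768
  (U=1, X=1, Y=3, Z=2, V=0, W=1) weight 1/384
  … 120 more
Group by V:
  weight(V=0) = 1/8
  weight(V=1) = 1/12
Total weight = 1/8 + 1/12 = 5/24
P(V=0 | obs) = 1/8 / 5/24 = 3/5
P(V=1 | obs) = 1/12 / 5/24 = 2/5

P(V = 0 | obs) = 3/5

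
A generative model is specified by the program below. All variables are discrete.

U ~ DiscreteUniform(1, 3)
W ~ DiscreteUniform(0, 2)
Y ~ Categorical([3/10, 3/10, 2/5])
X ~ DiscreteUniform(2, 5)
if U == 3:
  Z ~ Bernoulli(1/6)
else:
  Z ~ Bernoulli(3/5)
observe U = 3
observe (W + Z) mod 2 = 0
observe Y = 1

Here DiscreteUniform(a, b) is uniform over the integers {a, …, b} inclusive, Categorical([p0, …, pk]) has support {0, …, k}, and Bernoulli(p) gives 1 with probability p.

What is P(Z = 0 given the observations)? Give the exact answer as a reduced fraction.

Enumerate traces; 12 have nonzero weight after conditioning:
  (U=3, W=0, Y=1, X=2, Z=0) weight 1/144
  (U=3, W=0, Y=1, X=3, Z=0) weight 1/144
  (U=3, W=0, Y=1, X=4, Z=0) weight 1/144
  (U=3, W=0, Y=1, X=5, Z=0) weight 1/144
  (U=3, W=1, Y=1, X=2, Z=1) weight 1/720
  (U=3, W=1, Y=1, X=3, Z=1) weight 1/720
  (U=3, W=1, Y=1, X=4, Z=1) weight 1/720
  (U=3, W=1, Y=1, X=5, Z=1) weight 1/720
  … 4 more
Group by Z:
  weight(Z=0) = 1/18
  weight(Z=1) = 1/180
Total weight = 1/18 + 1/180 = 11/180
P(Z=0 | obs) = 1/18 / 11/180 = 10/11
P(Z=1 | obs) = 1/180 / 11/180 = 1/11

P(Z = 0 | obs) = 10/11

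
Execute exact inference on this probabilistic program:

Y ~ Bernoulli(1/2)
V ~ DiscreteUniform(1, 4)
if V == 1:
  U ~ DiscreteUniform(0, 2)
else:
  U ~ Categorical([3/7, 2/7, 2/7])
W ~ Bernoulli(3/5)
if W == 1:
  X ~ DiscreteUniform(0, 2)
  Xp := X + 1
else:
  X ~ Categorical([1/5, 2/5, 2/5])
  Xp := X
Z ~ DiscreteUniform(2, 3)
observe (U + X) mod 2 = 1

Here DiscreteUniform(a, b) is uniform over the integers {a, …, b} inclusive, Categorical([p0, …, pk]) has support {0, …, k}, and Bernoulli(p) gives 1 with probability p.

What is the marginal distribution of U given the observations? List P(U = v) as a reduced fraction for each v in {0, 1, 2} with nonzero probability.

Enumerate traces; 128 have nonzero weight after conditioning:
  (Y=0, V=1, U=0, W=0, X=1, Z=2) weight 1/300
  (Y=0, V=1, U=0, W=0, X=1, Z=3) weight 1/300
  (Y=0, V=1, U=0, W=1, X=1, Z=2) weight 1/240
  (Y=0, V=1, U=0, W=1, X=1, Z=3) weight 1/240
  (Y=0, V=1, U=1, W=0, X=0, Z=2) weight 1/600
  (Y=0, V=1, U=1, W=0, X=0, Z=3) weight 1/600
  (Y=0, V=1, U=1, W=0, X=2, Z=2) weight 1/300
  (Y=0, V=1, U=1, W=0, X=2, Z=3) weight 1/300
  (Y=0, V=1, U=2, W=0, X=1, Z=2) weight 1/300
  … 119 more
Group by U:
  weight(U=0) = 51/350
  weight(U=1) = 4/21
  weight(U=2) = 3/28
Total weight = 51/350 + 4/21 + 3/28 = 133/300
P(U=0 | obs) = 51/350 / 133/300 = 306/931
P(U=1 | obs) = 4/21 / 133/300 = 400/931
P(U=2 | obs) = 3/28 / 133/300 = 225/931

P(U=0) = 306/931, P(U=1) = 400/931, P(U=2) = 225/931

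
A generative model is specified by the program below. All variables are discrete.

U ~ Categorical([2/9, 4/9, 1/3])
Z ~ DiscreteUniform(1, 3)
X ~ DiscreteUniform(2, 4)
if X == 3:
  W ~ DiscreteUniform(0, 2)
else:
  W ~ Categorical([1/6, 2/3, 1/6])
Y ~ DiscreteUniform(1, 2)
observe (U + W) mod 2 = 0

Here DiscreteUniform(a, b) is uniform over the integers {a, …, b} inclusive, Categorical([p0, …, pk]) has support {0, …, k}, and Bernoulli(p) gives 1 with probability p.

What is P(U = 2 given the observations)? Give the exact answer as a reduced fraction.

Enumerate traces; 90 have nonzero weight after conditioning:
  (U=0, Z=1, X=2, W=0, Y=1) weight 1/486
  (U=0, Z=1, X=2, W=0, Y=2) weight 1/486
  (U=0, Z=1, X=2, W=2, Y=1) weight 1/486
  (U=0, Z=1, X=2, W=2, Y=2) weight 1/486
  (U=0, Z=1, X=3, W=0, Y=1) weight 1/243
  (U=0, Z=1, X=3, W=0, Y=2) weight 1/243
  (U=0, Z=1, X=3, W=2, Y=1) weight 1/243
  (U=0, Z=1, X=3, W=2, Y=2) weight 1/243
  (U=1, Z=1, X=2, W=1, Y=1) weight 4/243
  (U=2, Z=1, X=2, W=0, Y=1) weight 1/324
  … 80 more
Group by U:
  weight(U=0) = 8/81
  weight(U=1) = 20/81
  weight(U=2) = 4/27
Total weight = 8/81 + 20/81 + 4/27 = 40/81
P(U=0 | obs) = 8/81 / 40/81 = 1/5
P(U=1 | obs) = 20/81 / 40/81 = 1/2
P(U=2 | obs) = 4/27 / 40/81 = 3/10

P(U = 2 | obs) = 3/10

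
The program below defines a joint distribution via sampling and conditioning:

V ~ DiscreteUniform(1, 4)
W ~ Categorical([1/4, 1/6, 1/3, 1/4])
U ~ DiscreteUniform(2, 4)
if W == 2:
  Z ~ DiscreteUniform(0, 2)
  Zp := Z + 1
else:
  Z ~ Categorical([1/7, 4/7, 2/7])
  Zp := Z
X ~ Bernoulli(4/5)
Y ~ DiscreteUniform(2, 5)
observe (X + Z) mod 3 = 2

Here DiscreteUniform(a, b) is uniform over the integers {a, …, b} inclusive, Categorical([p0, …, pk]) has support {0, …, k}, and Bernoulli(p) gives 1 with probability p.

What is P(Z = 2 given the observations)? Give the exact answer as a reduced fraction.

P(Z = 2 | obs) = 19/143

Enumerate traces; 384 have nonzero weight after conditioning:
  (V=1, W=0, U=2, Z=1, X=1, Y=2) weight 1/420
  (V=1, W=0, U=2, Z=1, X=1, Y=3) weight 1/420
  (V=1, W=0, U=2, Z=1, X=1, Y=4) weight 1/420
  (V=1, W=0, U=2, Z=1, X=1, Y=5) weight 1/420
  (V=1, W=0, U=2, Z=2, X=0, Y=2) weight 1/3360
  (V=1, W=0, U=2, Z=2, X=0, Y=3) weight 1/3360
  (V=1, W=0, U=2, Z=2, X=0, Y=4) weight 1/3360
  (V=1, W=0, U=2, Z=2, X=0, Y=5) weight 1/3360
  … 376 more
Group by Z:
  weight(Z=1) = 124/315
  weight(Z=2) = 19/315
Total weight = 124/315 + 19/315 = 143/315
P(Z=1 | obs) = 124/315 / 143/315 = 124/143
P(Z=2 | obs) = 19/315 / 143/315 = 19/143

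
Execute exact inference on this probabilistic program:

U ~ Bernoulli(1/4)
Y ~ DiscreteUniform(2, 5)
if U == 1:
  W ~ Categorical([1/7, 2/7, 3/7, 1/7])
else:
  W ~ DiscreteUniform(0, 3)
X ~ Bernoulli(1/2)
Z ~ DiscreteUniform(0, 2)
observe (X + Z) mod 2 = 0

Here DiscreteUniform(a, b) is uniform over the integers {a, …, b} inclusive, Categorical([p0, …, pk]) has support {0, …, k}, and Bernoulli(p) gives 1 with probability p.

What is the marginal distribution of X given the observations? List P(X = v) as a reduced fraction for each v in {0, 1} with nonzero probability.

Enumerate traces; 96 have nonzero weight after conditioning:
  (U=0, Y=2, W=0, X=0, Z=0) weight 1/128
  (U=0, Y=2, W=0, X=0, Z=2) weight 1/128
  (U=0, Y=2, W=0, X=1, Z=1) weight 1/128
  (U=0, Y=2, W=1, X=0, Z=0) weight 1/128
  (U=0, Y=2, W=1, X=0, Z=2) weight 1/128
  (U=0, Y=2, W=1, X=1, Z=1) weight 1/128
  (U=0, Y=2, W=2, X=0, Z=0) weight 1/128
  (U=0, Y=2, W=2, X=0, Z=2) weight 1/128
  … 88 more
Group by X:
  weight(X=0) = 1/3
  weight(X=1) = 1/6
Total weight = 1/3 + 1/6 = 1/2
P(X=0 | obs) = 1/3 / 1/2 = 2/3
P(X=1 | obs) = 1/6 / 1/2 = 1/3

P(X=0) = 2/3, P(X=1) = 1/3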